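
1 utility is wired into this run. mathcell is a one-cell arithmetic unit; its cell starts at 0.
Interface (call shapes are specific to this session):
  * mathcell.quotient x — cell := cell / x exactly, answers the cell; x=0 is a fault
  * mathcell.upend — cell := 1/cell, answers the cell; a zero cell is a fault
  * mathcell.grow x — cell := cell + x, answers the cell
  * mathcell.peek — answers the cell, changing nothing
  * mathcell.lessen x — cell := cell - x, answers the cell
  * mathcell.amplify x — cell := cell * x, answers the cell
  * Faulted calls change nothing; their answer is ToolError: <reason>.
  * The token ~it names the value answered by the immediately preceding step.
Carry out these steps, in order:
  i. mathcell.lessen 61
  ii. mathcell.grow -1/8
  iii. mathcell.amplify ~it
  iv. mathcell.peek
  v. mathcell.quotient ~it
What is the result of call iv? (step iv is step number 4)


Answer: 239121/64

Derivation:
Step: mathcell.lessen[x→61]
Result: -61
Step: mathcell.grow[x→-1/8]
Result: -489/8
Step: mathcell.amplify[x→~it]
Result: 239121/64
Step: mathcell.peek[]
Result: 239121/64
Step: mathcell.quotient[x→~it]
Result: 1


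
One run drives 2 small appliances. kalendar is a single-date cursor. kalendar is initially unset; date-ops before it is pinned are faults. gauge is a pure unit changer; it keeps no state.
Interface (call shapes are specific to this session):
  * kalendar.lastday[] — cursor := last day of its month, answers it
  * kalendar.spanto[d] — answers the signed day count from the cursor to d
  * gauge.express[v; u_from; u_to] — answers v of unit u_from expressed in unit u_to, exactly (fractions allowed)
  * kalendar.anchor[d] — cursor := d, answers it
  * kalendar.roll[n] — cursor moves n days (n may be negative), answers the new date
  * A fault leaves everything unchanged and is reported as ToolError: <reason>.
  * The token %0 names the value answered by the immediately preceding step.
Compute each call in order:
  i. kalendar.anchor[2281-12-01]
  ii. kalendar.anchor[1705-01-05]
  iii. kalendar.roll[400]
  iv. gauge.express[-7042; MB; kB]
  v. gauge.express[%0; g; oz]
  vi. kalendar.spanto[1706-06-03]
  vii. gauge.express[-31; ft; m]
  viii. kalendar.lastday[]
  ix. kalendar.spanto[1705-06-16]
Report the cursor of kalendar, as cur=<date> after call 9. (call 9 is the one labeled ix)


>> kalendar.anchor(d='2281-12-01')
<< 2281-12-01
>> kalendar.anchor(d='1705-01-05')
<< 1705-01-05
>> kalendar.roll(n='400')
<< 1706-02-09
>> gauge.express(v='-7042', u_from='MB', u_to='kB')
<< -7042000
>> gauge.express(v='%0', u_from='g', u_to='oz')
<< -1609600000000/6479891
>> kalendar.spanto(d='1706-06-03')
<< 114
>> gauge.express(v='-31', u_from='ft', u_to='m')
<< -11811/1250
>> kalendar.lastday()
<< 1706-02-28
>> kalendar.spanto(d='1705-06-16')
<< -257

Answer: cur=1706-02-28


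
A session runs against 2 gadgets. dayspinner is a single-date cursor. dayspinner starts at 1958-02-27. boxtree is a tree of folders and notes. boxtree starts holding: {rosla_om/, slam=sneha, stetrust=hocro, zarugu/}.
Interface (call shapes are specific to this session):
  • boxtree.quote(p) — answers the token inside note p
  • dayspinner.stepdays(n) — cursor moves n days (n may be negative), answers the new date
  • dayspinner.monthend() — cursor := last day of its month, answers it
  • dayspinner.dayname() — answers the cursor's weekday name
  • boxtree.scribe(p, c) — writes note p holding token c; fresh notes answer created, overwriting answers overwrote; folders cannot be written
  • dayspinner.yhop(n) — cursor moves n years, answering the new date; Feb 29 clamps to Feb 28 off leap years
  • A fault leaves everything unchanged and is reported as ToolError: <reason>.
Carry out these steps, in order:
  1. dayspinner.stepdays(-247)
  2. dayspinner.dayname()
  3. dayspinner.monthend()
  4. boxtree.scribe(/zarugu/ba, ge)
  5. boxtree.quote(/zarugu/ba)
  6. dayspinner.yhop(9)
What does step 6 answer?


I invoke dayspinner.stepdays with n=-247, — result: 1957-06-25.
Then dayspinner.dayname(), yielding Tuesday.
Using dayspinner.monthend(), yielding 1957-06-30.
Next I call boxtree.scribe with p=/zarugu/ba, c=ge, and get created.
I run boxtree.quote with p=/zarugu/ba, and see ge.
I run dayspinner.yhop with n=9, → 1966-06-30.

Answer: 1966-06-30


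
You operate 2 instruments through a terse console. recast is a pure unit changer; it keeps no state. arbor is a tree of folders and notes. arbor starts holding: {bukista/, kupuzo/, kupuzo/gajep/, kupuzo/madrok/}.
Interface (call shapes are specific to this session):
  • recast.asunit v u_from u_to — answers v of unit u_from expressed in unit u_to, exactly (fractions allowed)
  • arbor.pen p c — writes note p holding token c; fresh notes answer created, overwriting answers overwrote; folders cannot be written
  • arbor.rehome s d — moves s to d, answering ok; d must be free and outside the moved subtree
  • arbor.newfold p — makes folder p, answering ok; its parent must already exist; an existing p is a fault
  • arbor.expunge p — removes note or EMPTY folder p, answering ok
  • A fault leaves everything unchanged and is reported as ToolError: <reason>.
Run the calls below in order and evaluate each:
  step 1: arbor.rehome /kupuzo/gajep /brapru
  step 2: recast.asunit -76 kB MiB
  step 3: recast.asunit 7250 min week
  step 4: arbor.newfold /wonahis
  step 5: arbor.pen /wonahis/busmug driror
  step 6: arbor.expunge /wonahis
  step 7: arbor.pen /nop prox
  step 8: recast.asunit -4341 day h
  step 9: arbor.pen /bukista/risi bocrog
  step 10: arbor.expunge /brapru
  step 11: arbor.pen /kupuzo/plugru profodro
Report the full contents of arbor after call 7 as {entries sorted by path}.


Answer: {brapru/, bukista/, kupuzo/, kupuzo/madrok/, nop=prox, wonahis/, wonahis/busmug=driror}

Derivation:
! arbor.rehome(s='/kupuzo/gajep', d='/brapru') == ok
! recast.asunit(v='-76', u_from='kB', u_to='MiB') == -2375/32768
! recast.asunit(v='7250', u_from='min', u_to='week') == 725/1008
! arbor.newfold(p='/wonahis') == ok
! arbor.pen(p='/wonahis/busmug', c='driror') == created
! arbor.expunge(p='/wonahis') == ToolError: not empty
! arbor.pen(p='/nop', c='prox') == created
! recast.asunit(v='-4341', u_from='day', u_to='h') == -104184
! arbor.pen(p='/bukista/risi', c='bocrog') == created
! arbor.expunge(p='/brapru') == ok
! arbor.pen(p='/kupuzo/plugru', c='profodro') == created


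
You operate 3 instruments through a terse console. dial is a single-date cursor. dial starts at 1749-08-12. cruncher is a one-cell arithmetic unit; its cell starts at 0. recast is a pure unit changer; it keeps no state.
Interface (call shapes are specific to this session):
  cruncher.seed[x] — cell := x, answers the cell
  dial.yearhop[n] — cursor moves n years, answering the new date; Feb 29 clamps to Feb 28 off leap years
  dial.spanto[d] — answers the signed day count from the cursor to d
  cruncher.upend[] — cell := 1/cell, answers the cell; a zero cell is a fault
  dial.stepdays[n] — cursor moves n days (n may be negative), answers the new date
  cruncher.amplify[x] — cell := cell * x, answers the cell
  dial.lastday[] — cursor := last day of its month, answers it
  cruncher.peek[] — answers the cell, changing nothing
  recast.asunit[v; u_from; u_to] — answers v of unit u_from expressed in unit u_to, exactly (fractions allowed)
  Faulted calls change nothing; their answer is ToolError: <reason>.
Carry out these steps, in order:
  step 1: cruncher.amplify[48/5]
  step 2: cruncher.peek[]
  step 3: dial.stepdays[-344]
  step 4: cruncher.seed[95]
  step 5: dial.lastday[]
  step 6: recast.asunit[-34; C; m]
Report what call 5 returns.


Answer: 1748-09-30

Derivation:
Invoking cruncher.amplify with x='48/5', and see 0.
I call cruncher.peek, and observe 0.
I invoke dial.stepdays with n='-344', → 1748-09-02.
I use cruncher.seed with x='95': 95.
Then dial.lastday(): 1748-09-30.
I run recast.asunit with v='-34', u_from='C', u_to='m', and get ToolError: incompatible units.


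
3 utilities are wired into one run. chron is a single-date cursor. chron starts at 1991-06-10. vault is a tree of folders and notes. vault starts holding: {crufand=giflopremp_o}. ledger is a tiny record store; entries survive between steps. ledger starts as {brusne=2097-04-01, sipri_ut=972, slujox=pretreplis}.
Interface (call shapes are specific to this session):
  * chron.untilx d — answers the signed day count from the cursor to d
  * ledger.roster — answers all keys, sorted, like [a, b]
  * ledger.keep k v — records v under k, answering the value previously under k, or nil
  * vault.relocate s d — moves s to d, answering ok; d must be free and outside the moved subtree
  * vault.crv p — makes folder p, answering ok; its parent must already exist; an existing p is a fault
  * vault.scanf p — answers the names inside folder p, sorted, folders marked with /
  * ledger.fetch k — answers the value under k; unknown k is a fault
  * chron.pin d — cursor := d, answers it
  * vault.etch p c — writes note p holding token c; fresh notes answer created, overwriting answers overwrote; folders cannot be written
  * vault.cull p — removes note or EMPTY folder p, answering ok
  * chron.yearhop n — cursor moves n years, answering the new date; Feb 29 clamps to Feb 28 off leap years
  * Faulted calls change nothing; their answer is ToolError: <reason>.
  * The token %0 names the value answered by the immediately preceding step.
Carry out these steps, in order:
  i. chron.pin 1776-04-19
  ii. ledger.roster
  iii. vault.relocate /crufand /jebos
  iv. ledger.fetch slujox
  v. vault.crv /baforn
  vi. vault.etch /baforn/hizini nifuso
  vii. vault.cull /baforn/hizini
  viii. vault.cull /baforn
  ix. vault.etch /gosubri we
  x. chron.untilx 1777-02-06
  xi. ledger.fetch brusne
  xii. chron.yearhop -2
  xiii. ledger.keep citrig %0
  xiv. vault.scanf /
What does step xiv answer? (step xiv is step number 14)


-- pin(d→1776-04-19) ~> 1776-04-19
-- roster() ~> [brusne, sipri_ut, slujox]
-- relocate(s→/crufand, d→/jebos) ~> ok
-- fetch(k→slujox) ~> pretreplis
-- crv(p→/baforn) ~> ok
-- etch(p→/baforn/hizini, c→nifuso) ~> created
-- cull(p→/baforn/hizini) ~> ok
-- cull(p→/baforn) ~> ok
-- etch(p→/gosubri, c→we) ~> created
-- untilx(d→1777-02-06) ~> 293
-- fetch(k→brusne) ~> 2097-04-01
-- yearhop(n→-2) ~> 1774-04-19
-- keep(k→citrig, v→%0) ~> nil
-- scanf(p→/) ~> [gosubri, jebos]

Answer: [gosubri, jebos]


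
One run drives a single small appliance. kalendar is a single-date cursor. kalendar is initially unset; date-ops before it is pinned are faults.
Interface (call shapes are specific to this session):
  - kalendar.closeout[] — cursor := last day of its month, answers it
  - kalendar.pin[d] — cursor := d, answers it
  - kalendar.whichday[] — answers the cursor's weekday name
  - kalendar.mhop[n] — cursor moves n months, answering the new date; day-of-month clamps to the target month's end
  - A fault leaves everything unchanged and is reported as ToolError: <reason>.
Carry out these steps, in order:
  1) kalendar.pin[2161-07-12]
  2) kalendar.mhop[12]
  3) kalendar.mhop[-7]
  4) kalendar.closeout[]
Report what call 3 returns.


>>> kalendar.pin d: 2161-07-12
  2161-07-12
>>> kalendar.mhop n: 12
  2162-07-12
>>> kalendar.mhop n: -7
  2161-12-12
>>> kalendar.closeout
  2161-12-31

Answer: 2161-12-12


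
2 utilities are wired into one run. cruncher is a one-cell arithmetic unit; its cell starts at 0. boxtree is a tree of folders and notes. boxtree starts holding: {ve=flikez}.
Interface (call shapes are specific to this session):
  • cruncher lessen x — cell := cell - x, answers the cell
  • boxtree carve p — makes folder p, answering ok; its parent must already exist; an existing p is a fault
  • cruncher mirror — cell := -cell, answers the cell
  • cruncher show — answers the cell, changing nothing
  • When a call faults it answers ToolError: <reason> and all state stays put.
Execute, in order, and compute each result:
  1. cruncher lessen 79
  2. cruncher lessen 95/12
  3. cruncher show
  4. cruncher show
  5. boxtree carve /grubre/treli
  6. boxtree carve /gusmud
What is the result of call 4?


Answer: -1043/12

Derivation:
// 1. cruncher lessen(x='79') : -79
// 2. cruncher lessen(x='95/12') : -1043/12
// 3. cruncher show() : -1043/12
// 4. cruncher show() : -1043/12
// 5. boxtree carve(p='/grubre/treli') : ToolError: no parent
// 6. boxtree carve(p='/gusmud') : ok


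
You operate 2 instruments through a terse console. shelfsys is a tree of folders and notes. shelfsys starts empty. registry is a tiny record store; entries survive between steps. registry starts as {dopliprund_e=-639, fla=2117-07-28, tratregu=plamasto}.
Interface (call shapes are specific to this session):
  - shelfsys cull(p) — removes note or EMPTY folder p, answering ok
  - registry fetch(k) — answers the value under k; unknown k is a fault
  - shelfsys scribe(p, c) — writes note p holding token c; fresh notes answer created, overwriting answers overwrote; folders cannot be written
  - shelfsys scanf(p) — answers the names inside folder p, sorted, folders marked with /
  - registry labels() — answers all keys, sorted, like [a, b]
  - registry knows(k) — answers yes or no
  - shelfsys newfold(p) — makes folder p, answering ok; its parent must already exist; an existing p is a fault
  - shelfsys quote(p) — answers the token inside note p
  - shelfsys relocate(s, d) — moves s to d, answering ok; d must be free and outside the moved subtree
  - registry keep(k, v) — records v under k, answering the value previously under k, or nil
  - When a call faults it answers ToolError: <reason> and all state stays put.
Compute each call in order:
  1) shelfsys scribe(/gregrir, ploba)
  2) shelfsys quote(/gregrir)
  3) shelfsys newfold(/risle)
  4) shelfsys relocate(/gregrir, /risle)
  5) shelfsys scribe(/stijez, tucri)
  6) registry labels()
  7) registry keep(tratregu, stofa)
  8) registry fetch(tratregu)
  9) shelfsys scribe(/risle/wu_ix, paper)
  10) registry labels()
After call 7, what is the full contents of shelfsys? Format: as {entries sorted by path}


Answer: {gregrir=ploba, risle/, stijez=tucri}

Derivation:
·→ shelfsys scribe(p→/gregrir, c→ploba)
·← created
·→ shelfsys quote(p→/gregrir)
·← ploba
·→ shelfsys newfold(p→/risle)
·← ok
·→ shelfsys relocate(s→/gregrir, d→/risle)
·← ToolError: exists
·→ shelfsys scribe(p→/stijez, c→tucri)
·← created
·→ registry labels()
·← [dopliprund_e, fla, tratregu]
·→ registry keep(k→tratregu, v→stofa)
·← plamasto
·→ registry fetch(k→tratregu)
·← stofa
·→ shelfsys scribe(p→/risle/wu_ix, c→paper)
·← created
·→ registry labels()
·← [dopliprund_e, fla, tratregu]


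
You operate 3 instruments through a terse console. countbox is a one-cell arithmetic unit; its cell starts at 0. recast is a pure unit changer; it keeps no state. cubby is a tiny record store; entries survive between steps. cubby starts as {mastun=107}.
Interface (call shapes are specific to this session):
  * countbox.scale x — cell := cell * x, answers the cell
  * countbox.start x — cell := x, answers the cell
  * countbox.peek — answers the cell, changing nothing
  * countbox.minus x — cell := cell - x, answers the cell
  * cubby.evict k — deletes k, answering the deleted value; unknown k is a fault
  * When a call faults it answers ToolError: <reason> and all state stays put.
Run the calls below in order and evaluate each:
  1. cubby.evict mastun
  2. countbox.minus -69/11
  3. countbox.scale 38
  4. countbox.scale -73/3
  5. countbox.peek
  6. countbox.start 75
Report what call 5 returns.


Answer: -63802/11

Derivation:
CALL evict[k: mastun]
RET  107
CALL minus[x: -69/11]
RET  69/11
CALL scale[x: 38]
RET  2622/11
CALL scale[x: -73/3]
RET  -63802/11
CALL peek[]
RET  -63802/11
CALL start[x: 75]
RET  75


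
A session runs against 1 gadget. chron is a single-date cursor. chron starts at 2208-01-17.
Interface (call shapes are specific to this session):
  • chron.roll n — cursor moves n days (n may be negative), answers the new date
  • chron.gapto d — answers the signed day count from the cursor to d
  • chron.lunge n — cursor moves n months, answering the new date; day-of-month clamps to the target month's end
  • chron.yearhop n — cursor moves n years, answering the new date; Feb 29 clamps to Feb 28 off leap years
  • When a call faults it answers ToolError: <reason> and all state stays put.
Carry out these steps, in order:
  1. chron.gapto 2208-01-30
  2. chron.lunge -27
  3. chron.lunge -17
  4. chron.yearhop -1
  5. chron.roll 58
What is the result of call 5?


Answer: 2203-07-14

Derivation:
I call gapto(d=2208-01-30), giving 13.
I call lunge(n=-27): 2205-10-17.
I run lunge(n=-17), and see 2204-05-17.
I call yearhop(n=-1), and get 2203-05-17.
Invoking roll(n=58), and observe 2203-07-14.


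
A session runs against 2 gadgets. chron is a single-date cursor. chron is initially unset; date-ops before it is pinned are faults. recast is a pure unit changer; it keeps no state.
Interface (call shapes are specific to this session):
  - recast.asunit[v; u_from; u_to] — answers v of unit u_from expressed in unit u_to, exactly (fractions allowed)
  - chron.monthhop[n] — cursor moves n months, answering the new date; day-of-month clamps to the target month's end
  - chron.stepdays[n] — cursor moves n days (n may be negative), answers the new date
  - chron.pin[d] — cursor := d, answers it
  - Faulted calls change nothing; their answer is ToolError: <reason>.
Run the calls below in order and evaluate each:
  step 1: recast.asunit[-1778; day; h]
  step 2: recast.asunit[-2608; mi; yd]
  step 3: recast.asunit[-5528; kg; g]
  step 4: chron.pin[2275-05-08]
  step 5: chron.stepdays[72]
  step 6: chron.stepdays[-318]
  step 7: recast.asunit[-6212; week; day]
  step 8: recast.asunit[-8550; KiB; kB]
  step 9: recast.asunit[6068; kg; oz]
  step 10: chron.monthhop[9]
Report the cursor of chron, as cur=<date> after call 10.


% 1. recast.asunit(v=-1778, u_from=day, u_to=h) => -42672
% 2. recast.asunit(v=-2608, u_from=mi, u_to=yd) => -4590080
% 3. recast.asunit(v=-5528, u_from=kg, u_to=g) => -5528000
% 4. chron.pin(d=2275-05-08) => 2275-05-08
% 5. chron.stepdays(n=72) => 2275-07-19
% 6. chron.stepdays(n=-318) => 2274-09-04
% 7. recast.asunit(v=-6212, u_from=week, u_to=day) => -43484
% 8. recast.asunit(v=-8550, u_from=KiB, u_to=kB) => -43776/5
% 9. recast.asunit(v=6068, u_from=kg, u_to=oz) => 9708800000000/45359237
% 10. chron.monthhop(n=9) => 2275-06-04

Answer: cur=2275-06-04


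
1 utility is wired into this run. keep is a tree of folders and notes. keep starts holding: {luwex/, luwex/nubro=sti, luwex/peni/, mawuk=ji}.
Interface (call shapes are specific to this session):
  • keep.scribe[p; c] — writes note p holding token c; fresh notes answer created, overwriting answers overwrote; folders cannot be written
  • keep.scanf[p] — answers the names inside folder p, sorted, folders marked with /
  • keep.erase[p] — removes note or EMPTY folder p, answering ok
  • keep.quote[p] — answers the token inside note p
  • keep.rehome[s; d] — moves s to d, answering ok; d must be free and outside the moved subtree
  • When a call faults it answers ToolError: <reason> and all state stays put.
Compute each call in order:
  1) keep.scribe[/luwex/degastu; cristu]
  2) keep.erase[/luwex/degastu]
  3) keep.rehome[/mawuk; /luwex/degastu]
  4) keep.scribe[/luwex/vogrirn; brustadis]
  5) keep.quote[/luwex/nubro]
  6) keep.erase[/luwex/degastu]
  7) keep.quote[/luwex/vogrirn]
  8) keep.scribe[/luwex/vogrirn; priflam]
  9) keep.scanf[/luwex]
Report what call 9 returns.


Answer: [nubro, peni/, vogrirn]

Derivation:
Step: keep.scribe[p→/luwex/degastu; c→cristu]
Result: created
Step: keep.erase[p→/luwex/degastu]
Result: ok
Step: keep.rehome[s→/mawuk; d→/luwex/degastu]
Result: ok
Step: keep.scribe[p→/luwex/vogrirn; c→brustadis]
Result: created
Step: keep.quote[p→/luwex/nubro]
Result: sti
Step: keep.erase[p→/luwex/degastu]
Result: ok
Step: keep.quote[p→/luwex/vogrirn]
Result: brustadis
Step: keep.scribe[p→/luwex/vogrirn; c→priflam]
Result: overwrote
Step: keep.scanf[p→/luwex]
Result: [nubro, peni/, vogrirn]


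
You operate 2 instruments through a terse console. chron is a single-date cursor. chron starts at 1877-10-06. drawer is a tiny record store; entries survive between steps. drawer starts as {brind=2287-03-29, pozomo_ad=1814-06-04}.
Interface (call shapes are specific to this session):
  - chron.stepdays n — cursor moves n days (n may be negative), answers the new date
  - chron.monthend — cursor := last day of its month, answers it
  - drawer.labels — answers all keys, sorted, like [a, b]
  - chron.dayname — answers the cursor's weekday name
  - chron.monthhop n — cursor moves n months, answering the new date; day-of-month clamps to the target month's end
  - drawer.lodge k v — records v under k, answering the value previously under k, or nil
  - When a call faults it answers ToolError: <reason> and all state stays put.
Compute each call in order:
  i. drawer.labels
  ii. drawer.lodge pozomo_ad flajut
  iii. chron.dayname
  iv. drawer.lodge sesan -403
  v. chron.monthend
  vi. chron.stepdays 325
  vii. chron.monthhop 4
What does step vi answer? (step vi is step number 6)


% 1. drawer.labels() -> [brind, pozomo_ad]
% 2. drawer.lodge(k='pozomo_ad', v='flajut') -> 1814-06-04
% 3. chron.dayname() -> Saturday
% 4. drawer.lodge(k='sesan', v='-403') -> nil
% 5. chron.monthend() -> 1877-10-31
% 6. chron.stepdays(n='325') -> 1878-09-21
% 7. chron.monthhop(n='4') -> 1879-01-21

Answer: 1878-09-21


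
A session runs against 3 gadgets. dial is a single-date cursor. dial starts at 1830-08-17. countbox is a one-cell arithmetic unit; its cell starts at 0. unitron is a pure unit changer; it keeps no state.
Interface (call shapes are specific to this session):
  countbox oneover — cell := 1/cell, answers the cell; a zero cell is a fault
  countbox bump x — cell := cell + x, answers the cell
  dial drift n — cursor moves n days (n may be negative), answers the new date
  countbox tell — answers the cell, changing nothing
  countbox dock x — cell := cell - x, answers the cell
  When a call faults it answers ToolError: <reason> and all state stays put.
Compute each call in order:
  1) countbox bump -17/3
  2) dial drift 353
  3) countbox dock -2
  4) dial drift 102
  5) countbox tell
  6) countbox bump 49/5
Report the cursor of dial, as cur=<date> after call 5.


Answer: cur=1831-11-15

Derivation:
Next I call countbox bump on x: -17/3, and observe -17/3.
Now I run dial drift on n: 353, giving 1831-08-05.
Invoking countbox dock on x: -2, which returns -11/3.
I use dial drift on n: 102: 1831-11-15.
Next I call countbox tell, giving -11/3.
Using countbox bump on x: 49/5, and see 92/15.


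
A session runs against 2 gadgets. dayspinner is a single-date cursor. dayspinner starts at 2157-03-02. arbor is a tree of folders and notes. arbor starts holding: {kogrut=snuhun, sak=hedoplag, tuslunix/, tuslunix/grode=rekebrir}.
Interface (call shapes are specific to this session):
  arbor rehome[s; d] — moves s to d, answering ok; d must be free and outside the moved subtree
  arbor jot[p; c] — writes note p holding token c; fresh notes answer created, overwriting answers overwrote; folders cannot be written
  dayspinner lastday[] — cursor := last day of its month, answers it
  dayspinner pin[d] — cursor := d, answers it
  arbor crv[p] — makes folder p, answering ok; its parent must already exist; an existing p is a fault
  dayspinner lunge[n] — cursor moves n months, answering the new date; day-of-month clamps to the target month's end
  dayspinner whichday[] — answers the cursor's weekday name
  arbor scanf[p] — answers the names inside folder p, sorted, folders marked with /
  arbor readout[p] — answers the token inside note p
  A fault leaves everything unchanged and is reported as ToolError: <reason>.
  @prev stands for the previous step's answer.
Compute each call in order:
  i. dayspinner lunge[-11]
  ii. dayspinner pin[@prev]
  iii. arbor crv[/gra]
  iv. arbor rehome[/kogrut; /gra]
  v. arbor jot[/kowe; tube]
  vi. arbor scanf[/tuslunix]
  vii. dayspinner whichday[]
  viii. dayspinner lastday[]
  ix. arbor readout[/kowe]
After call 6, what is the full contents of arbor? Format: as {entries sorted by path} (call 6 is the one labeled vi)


Answer: {gra/, kogrut=snuhun, kowe=tube, sak=hedoplag, tuslunix/, tuslunix/grode=rekebrir}

Derivation:
Then dayspinner lunge using n→-11, — result: 2156-04-02.
Now I run dayspinner pin using d→@prev, giving 2156-04-02.
Calling arbor crv using p→/gra, — result: ok.
Next I call arbor rehome using s→/kogrut, d→/gra, and get ToolError: exists.
I invoke arbor jot using p→/kowe, c→tube: created.
I invoke arbor scanf using p→/tuslunix, and see [grode].
Now I run dayspinner whichday: Friday.
Using dayspinner lastday, — result: 2156-04-30.
I run arbor readout using p→/kowe, and observe tube.


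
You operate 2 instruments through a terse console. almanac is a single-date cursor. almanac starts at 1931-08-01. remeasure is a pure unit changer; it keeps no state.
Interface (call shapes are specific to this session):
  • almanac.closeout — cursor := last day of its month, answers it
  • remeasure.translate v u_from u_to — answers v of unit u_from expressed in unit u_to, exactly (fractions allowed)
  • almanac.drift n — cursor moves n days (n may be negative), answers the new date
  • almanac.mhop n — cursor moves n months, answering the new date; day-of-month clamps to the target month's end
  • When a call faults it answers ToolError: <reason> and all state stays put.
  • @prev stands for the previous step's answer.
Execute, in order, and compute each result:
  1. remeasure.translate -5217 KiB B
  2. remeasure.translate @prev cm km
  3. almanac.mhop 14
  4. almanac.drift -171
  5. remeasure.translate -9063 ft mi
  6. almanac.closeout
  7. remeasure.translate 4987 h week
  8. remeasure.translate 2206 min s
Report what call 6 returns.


-- 1. remeasure.translate(v=-5217, u_from=KiB, u_to=B) => -5342208
-- 2. remeasure.translate(v=@prev, u_from=cm, u_to=km) => -166944/3125
-- 3. almanac.mhop(n=14) => 1932-10-01
-- 4. almanac.drift(n=-171) => 1932-04-13
-- 5. remeasure.translate(v=-9063, u_from=ft, u_to=mi) => -3021/1760
-- 6. almanac.closeout() => 1932-04-30
-- 7. remeasure.translate(v=4987, u_from=h, u_to=week) => 4987/168
-- 8. remeasure.translate(v=2206, u_from=min, u_to=s) => 132360

Answer: 1932-04-30


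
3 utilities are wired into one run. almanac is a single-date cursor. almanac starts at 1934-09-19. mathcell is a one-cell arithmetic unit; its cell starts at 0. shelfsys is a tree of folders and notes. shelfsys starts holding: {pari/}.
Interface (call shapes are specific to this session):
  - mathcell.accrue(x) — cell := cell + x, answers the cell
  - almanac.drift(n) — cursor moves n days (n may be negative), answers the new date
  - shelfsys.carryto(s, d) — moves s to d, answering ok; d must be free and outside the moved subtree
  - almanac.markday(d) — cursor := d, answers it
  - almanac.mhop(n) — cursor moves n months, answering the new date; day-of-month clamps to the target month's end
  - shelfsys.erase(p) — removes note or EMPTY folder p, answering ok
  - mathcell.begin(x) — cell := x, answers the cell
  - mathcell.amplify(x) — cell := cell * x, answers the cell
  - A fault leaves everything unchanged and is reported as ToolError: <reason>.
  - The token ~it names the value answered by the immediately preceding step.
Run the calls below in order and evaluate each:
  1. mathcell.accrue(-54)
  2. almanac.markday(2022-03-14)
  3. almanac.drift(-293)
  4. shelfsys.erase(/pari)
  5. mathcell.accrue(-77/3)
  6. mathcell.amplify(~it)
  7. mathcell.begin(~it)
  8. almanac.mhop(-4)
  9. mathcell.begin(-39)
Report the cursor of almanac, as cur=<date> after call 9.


>> accrue(-54)
<< -54
>> markday(2022-03-14)
<< 2022-03-14
>> drift(-293)
<< 2021-05-25
>> erase(/pari)
<< ok
>> accrue(-77/3)
<< -239/3
>> amplify(~it)
<< 57121/9
>> begin(~it)
<< 57121/9
>> mhop(-4)
<< 2021-01-25
>> begin(-39)
<< -39

Answer: cur=2021-01-25


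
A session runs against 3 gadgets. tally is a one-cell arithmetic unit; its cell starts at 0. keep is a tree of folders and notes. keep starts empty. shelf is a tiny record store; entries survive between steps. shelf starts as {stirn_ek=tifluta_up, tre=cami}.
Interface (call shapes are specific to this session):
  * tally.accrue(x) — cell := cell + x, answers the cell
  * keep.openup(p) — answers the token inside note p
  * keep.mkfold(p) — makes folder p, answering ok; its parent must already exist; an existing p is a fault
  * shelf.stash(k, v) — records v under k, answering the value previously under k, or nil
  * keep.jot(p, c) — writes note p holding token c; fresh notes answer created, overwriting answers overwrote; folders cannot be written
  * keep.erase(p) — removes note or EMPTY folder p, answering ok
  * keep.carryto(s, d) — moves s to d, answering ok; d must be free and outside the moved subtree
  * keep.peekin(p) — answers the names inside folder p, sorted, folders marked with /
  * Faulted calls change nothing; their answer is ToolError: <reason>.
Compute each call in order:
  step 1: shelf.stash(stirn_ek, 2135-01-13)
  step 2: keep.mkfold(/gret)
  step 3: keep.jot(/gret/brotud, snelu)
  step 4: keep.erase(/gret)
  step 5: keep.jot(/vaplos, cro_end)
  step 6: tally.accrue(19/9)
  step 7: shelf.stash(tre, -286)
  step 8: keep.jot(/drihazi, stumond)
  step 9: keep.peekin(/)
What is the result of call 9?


Answer: [drihazi, gret/, vaplos]

Derivation:
·→ shelf.stash(k: stirn_ek, v: 2135-01-13)
·← tifluta_up
·→ keep.mkfold(p: /gret)
·← ok
·→ keep.jot(p: /gret/brotud, c: snelu)
·← created
·→ keep.erase(p: /gret)
·← ToolError: not empty
·→ keep.jot(p: /vaplos, c: cro_end)
·← created
·→ tally.accrue(x: 19/9)
·← 19/9
·→ shelf.stash(k: tre, v: -286)
·← cami
·→ keep.jot(p: /drihazi, c: stumond)
·← created
·→ keep.peekin(p: /)
·← [drihazi, gret/, vaplos]


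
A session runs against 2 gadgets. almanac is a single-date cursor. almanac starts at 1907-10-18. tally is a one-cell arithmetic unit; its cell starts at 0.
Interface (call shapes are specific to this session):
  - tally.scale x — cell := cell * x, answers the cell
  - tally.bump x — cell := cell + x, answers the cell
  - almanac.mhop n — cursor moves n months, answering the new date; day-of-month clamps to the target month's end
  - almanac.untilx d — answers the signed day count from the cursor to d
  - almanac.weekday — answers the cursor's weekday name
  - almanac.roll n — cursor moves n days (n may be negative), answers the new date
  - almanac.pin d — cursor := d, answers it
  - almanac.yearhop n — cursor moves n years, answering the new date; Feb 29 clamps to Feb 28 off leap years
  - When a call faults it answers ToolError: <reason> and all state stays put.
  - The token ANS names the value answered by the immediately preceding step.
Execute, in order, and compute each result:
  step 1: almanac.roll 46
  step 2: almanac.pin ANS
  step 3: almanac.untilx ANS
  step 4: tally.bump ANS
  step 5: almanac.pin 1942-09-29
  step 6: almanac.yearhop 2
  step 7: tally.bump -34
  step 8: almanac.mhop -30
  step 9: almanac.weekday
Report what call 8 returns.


Answer: 1942-03-29

Derivation:
>> roll(n: 46)
<< 1907-12-03
>> pin(d: ANS)
<< 1907-12-03
>> untilx(d: ANS)
<< 0
>> bump(x: ANS)
<< 0
>> pin(d: 1942-09-29)
<< 1942-09-29
>> yearhop(n: 2)
<< 1944-09-29
>> bump(x: -34)
<< -34
>> mhop(n: -30)
<< 1942-03-29
>> weekday()
<< Sunday


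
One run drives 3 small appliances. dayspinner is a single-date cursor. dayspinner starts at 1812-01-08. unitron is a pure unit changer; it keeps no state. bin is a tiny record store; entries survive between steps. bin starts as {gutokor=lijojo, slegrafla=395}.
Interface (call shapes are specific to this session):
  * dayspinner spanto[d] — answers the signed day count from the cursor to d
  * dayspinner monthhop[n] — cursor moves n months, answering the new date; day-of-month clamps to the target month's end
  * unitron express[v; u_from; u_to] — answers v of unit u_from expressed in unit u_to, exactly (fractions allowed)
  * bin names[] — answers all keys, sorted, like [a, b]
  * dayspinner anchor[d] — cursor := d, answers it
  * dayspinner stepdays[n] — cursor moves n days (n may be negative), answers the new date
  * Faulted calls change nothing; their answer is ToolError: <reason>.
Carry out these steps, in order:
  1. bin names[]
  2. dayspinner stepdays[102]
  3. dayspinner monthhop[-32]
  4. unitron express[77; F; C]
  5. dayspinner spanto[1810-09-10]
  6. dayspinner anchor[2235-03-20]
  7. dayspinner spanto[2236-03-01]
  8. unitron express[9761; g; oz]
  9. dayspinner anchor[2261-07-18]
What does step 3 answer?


> bin names
= [gutokor, slegrafla]
> dayspinner stepdays n='102'
= 1812-04-19
> dayspinner monthhop n='-32'
= 1809-08-19
> unitron express v='77' u_from='F' u_to='C'
= 25
> dayspinner spanto d='1810-09-10'
= 387
> dayspinner anchor d='2235-03-20'
= 2235-03-20
> dayspinner spanto d='2236-03-01'
= 347
> unitron express v='9761' u_from='g' u_to='oz'
= 15617600000/45359237
> dayspinner anchor d='2261-07-18'
= 2261-07-18

Answer: 1809-08-19


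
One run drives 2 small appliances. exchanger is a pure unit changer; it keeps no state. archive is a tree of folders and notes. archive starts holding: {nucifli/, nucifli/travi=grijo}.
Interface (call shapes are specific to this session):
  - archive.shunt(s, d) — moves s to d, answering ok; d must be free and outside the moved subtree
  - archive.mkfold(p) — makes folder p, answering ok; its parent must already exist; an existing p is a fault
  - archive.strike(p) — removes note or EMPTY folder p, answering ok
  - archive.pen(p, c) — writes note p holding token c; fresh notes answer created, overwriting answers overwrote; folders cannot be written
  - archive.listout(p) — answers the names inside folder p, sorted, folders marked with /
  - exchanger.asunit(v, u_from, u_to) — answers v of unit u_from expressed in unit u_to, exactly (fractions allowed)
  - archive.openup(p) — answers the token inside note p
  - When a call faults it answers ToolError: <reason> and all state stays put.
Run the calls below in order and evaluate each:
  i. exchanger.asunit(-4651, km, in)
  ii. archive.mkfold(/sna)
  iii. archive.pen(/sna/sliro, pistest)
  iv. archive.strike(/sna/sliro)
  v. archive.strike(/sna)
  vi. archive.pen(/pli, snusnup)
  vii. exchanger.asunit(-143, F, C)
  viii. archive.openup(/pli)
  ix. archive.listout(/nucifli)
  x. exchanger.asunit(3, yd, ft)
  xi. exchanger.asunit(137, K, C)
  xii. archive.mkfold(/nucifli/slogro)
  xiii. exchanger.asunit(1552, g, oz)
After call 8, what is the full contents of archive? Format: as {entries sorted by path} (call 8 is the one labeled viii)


Answer: {nucifli/, nucifli/travi=grijo, pli=snusnup}

Derivation:
Do: exchanger.asunit[v='-4651'; u_from='km'; u_to='in']
See: -23255000000/127
Do: archive.mkfold[p='/sna']
See: ok
Do: archive.pen[p='/sna/sliro'; c='pistest']
See: created
Do: archive.strike[p='/sna/sliro']
See: ok
Do: archive.strike[p='/sna']
See: ok
Do: archive.pen[p='/pli'; c='snusnup']
See: created
Do: exchanger.asunit[v='-143'; u_from='F'; u_to='C']
See: -875/9
Do: archive.openup[p='/pli']
See: snusnup
Do: archive.listout[p='/nucifli']
See: [travi]
Do: exchanger.asunit[v='3'; u_from='yd'; u_to='ft']
See: 9
Do: exchanger.asunit[v='137'; u_from='K'; u_to='C']
See: -2723/20
Do: archive.mkfold[p='/nucifli/slogro']
See: ok
Do: exchanger.asunit[v='1552'; u_from='g'; u_to='oz']
See: 25600000/467621


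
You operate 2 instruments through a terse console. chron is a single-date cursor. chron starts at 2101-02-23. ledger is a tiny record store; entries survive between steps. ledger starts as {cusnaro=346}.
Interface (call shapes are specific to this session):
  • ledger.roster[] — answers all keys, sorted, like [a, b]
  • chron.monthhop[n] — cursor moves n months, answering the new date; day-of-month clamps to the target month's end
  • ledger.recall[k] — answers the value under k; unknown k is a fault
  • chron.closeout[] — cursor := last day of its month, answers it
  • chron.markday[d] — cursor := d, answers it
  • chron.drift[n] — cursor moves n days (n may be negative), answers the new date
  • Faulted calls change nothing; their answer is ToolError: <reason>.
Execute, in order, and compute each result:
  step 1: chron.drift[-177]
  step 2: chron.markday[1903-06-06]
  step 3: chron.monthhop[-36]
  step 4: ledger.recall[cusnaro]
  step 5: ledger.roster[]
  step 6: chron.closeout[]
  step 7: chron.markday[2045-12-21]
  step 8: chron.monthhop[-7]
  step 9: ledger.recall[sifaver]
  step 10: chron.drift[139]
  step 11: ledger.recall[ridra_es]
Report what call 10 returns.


Do: drift[n→-177]
See: 2100-08-30
Do: markday[d→1903-06-06]
See: 1903-06-06
Do: monthhop[n→-36]
See: 1900-06-06
Do: recall[k→cusnaro]
See: 346
Do: roster[]
See: [cusnaro]
Do: closeout[]
See: 1900-06-30
Do: markday[d→2045-12-21]
See: 2045-12-21
Do: monthhop[n→-7]
See: 2045-05-21
Do: recall[k→sifaver]
See: ToolError: no such key sifaver
Do: drift[n→139]
See: 2045-10-07
Do: recall[k→ridra_es]
See: ToolError: no such key ridra_es

Answer: 2045-10-07


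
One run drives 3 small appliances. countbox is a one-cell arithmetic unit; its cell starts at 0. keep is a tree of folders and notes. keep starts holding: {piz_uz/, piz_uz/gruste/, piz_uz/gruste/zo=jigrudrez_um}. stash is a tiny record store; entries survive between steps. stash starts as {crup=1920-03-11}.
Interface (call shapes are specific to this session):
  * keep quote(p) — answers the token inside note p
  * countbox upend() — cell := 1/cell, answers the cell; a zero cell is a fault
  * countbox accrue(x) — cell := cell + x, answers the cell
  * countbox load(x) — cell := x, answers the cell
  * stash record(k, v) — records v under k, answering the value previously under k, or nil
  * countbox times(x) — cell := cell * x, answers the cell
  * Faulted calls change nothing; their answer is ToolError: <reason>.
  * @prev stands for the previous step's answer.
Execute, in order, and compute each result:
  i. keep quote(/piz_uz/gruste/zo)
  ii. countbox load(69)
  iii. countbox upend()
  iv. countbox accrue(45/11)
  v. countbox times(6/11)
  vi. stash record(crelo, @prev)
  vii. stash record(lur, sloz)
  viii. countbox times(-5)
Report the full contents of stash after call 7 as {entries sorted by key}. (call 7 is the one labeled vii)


Answer: {crelo=6232/2783, crup=1920-03-11, lur=sloz}

Derivation:
# 1. keep quote(p=/piz_uz/gruste/zo) => jigrudrez_um
# 2. countbox load(x=69) => 69
# 3. countbox upend() => 1/69
# 4. countbox accrue(x=45/11) => 3116/759
# 5. countbox times(x=6/11) => 6232/2783
# 6. stash record(k=crelo, v=@prev) => nil
# 7. stash record(k=lur, v=sloz) => nil
# 8. countbox times(x=-5) => -31160/2783


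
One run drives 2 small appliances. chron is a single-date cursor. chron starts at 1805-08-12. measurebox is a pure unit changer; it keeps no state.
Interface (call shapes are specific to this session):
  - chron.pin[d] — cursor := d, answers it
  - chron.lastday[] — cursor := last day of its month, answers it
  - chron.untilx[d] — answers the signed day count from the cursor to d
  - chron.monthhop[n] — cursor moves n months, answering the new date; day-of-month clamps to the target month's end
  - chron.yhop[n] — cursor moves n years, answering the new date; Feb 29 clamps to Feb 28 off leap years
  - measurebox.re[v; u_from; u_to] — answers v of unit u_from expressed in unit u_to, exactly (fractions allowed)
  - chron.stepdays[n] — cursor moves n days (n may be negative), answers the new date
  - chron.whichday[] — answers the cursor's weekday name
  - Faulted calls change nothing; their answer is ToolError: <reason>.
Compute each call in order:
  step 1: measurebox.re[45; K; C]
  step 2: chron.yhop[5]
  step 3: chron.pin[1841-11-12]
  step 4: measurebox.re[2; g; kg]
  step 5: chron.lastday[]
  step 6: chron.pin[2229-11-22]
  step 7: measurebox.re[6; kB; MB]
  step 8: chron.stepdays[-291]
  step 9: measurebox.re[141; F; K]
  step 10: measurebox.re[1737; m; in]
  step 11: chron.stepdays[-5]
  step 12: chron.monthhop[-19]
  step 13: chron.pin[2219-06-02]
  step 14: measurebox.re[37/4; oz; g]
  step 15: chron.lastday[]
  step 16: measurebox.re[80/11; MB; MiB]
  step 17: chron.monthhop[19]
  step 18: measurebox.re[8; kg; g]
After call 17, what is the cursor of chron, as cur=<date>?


$ measurebox.re v: 45 u_from: K u_to: C
= -4563/20
$ chron.yhop n: 5
= 1810-08-12
$ chron.pin d: 1841-11-12
= 1841-11-12
$ measurebox.re v: 2 u_from: g u_to: kg
= 1/500
$ chron.lastday
= 1841-11-30
$ chron.pin d: 2229-11-22
= 2229-11-22
$ measurebox.re v: 6 u_from: kB u_to: MB
= 3/500
$ chron.stepdays n: -291
= 2229-02-04
$ measurebox.re v: 141 u_from: F u_to: K
= 60067/180
$ measurebox.re v: 1737 u_from: m u_to: in
= 8685000/127
$ chron.stepdays n: -5
= 2229-01-30
$ chron.monthhop n: -19
= 2227-06-30
$ chron.pin d: 2219-06-02
= 2219-06-02
$ measurebox.re v: 37/4 u_from: oz u_to: g
= 1678291769/6400000
$ chron.lastday
= 2219-06-30
$ measurebox.re v: 80/11 u_from: MB u_to: MiB
= 78125/11264
$ chron.monthhop n: 19
= 2221-01-30
$ measurebox.re v: 8 u_from: kg u_to: g
= 8000

Answer: cur=2221-01-30
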